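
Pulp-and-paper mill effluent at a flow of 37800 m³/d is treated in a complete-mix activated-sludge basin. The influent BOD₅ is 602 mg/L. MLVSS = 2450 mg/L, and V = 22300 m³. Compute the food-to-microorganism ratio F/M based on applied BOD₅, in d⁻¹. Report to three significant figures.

F/M ≈ 0.417 d⁻¹

F/M = applied load / biomass = Q·S₀/(V·X) = 37800 × 602 / (22300 × 2450) = 0.4165 d⁻¹.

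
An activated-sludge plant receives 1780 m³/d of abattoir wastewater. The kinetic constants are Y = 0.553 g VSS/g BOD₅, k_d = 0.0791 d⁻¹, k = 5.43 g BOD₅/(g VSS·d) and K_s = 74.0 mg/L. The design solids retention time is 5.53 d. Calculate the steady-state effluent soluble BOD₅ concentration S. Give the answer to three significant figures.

S ≈ 7.01 mg/L

From the Monod/SRT balance for a CMAS, S = K_s·(1+k_d θ_c)/[θ_c·(Y k − k_d) − 1] = 74.0 × (1 + 0.0791 × 5.53) / [5.53 × (0.553 × 5.43 − 0.0791) − 1] = 106.4 / 15.17 = 7.013 mg/L.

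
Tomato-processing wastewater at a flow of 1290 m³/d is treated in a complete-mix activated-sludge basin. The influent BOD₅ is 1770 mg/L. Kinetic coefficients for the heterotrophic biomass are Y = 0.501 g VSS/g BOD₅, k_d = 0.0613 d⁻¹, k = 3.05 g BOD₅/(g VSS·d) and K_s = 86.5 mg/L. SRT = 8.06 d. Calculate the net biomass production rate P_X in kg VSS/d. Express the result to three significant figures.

P_X ≈ 760 kg VSS/d

From the Monod/SRT balance for a CMAS, S = K_s·(1+k_d θ_c)/[θ_c·(Y k − k_d) − 1] = 86.5 × (1 + 0.0613 × 8.06) / [8.06 × (0.501 × 3.05 − 0.0613) − 1] = 129.2 / 10.82 = 11.94 mg/L.
The observed yield is Y_obs = Y/(1 + k_d·θ_c) = 0.501 / (1 + 0.0613 × 8.06) = 0.501 / 1.494 = 0.3353 g VSS per g BOD₅ removed.
Substrate removed = Q·(S₀ − S) = 1290 m³/d × (1770 − 11.9) g/m³ = 2.27×10^6 g/d = 2268 kg/d.
Net biomass production P_X = Y_obs × Q·(S₀ − S) = 0.3353 × 2268 = 760.5 kg VSS/d.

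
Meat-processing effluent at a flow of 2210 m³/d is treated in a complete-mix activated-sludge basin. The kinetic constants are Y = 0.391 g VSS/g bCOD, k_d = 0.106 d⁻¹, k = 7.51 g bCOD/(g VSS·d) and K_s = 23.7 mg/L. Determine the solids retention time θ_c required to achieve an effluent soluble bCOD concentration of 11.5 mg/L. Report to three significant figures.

θ_c ≈ 1.17 d

From 1/θ_c = Y·k·S/(K_s + S) − k_d: Y·k·S/(K_s+S) = 0.391 × 7.51 × 11.5 / (23.7 + 11.5) = 0.9593 d⁻¹.
1/θ_c = 0.9593 − 0.106 = 0.8533 d⁻¹, so θ_c = 1.172 d.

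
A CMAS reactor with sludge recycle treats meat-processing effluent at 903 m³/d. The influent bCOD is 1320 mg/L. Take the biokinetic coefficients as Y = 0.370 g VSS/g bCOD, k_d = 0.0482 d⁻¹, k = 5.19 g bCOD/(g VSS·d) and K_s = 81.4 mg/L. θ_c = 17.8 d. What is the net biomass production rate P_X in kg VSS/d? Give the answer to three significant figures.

For a completely mixed reactor with recycle the Lawrence–McCarty relation gives S = K_s·(1 + k_d·θ_c) / [θ_c·(Y·k − k_d) − 1] = 81.4 × (1 + 0.0482 × 17.8) / [17.8 × (0.370 × 5.19 − 0.0482) − 1] = 151.2 / 32.32 = 4.679 mg/L.
Observed yield with endogenous decay: Y_obs = Y / (1 + k_d·θ_c) = 0.370 / (1 + 0.0482 × 17.8) = 0.370 / 1.858 = 0.1991 g VSS/g bCOD.
ΔS = 1320 − 4.68 = 1315 mg/L, so the substrate removal rate is 903 × 1315/1000 = 1188 kg bCOD/d.
Biomass produced: P_X = Y_obs·Q·ΔS = 0.1991 × 1188 ≈ 236.5 kg VSS/d.

P_X ≈ 237 kg VSS/d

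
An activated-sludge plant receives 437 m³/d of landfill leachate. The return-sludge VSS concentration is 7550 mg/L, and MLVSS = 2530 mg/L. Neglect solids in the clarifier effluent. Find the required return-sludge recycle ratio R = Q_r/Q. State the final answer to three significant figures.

R ≈ 0.504

Mass balance around the secondary clarifier (neglecting effluent solids): R = X / (X_r − X) = 2530 / (7550 − 2530) = 0.5040.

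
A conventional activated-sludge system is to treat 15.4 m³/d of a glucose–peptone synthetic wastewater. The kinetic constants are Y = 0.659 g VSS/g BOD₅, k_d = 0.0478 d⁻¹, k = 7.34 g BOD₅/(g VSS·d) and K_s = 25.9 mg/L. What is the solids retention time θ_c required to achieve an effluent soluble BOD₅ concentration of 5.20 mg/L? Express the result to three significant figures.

θ_c ≈ 1.31 d

From 1/θ_c = Y·k·S/(K_s + S) − k_d: Y·k·S/(K_s+S) = 0.659 × 7.34 × 5.20 / (25.9 + 5.20) = 0.8088 d⁻¹.
θ_c = 1/(μ − k_d) = 1/(0.8088 − 0.0478) = 1/0.7610 = 1.314 d.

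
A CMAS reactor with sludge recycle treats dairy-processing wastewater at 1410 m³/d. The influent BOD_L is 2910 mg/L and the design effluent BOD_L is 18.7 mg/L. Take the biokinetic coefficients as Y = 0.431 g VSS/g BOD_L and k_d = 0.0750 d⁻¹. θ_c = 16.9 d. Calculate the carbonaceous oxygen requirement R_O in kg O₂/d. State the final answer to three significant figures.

The observed yield is Y_obs = Y/(1 + k_d·θ_c) = 0.431 / (1 + 0.0750 × 16.9) = 0.431 / 2.268 = 0.1901 g VSS per g BOD_L removed.
Q·(S₀ − S) = 1410 × (2910 − 18.7) × 10⁻³ = 4077 kg/d removed.
P_X = Y_obs·Q·(S₀ − S) = 0.1901 × 4077 = 774.9 kg VSS/d.
R_O = Q·(S₀ − S) − 1.42·P_X = 4077 − 1.42 × 774.9 = 2976 kg O₂/d.

R_O ≈ 2980 kg O₂/d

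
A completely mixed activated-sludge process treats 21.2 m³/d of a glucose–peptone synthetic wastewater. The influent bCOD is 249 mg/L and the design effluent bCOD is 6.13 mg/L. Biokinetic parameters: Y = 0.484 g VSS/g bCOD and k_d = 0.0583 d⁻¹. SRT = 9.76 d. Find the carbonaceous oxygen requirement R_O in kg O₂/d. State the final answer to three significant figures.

R_O ≈ 2.89 kg O₂/d

Correct the yield for decay: Y_obs = Y/(1 + k_d θ_c) = 0.484 / (1 + 0.0583 × 9.76) = 0.484 / 1.569 = 0.3085.
Substrate removed = Q·(S₀ − S) = 21.2 m³/d × (249 − 6.13) g/m³ = 5.15×10^3 g/d = 5.149 kg/d.
P_X = Y_obs·Q·(S₀ − S) = 0.3085 × 5.149 = 1.588 kg VSS/d.
R_O = Q·(S₀ − S) − 1.42·P_X = 5.149 − 1.42 × 1.588 = 2.893 kg O₂/d.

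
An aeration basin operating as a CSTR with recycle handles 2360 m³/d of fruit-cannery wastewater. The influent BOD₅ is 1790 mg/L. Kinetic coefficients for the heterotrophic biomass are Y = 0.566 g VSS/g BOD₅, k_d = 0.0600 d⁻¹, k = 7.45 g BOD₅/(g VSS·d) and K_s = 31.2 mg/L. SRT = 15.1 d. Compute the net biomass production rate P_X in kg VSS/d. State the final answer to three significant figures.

Effluent substrate depends only on kinetics and SRT: S = K_s(1 + k_d θ_c) / [θ_c(Yk − k_d) − 1] = 31.2 × (1 + 0.0600 × 15.1) / [15.1 × (0.566 × 7.45 − 0.0600) − 1] = 59.47 / 61.77 = 0.9628 mg/L.
The observed yield is Y_obs = Y/(1 + k_d·θ_c) = 0.566 / (1 + 0.0600 × 15.1) = 0.566 / 1.906 = 0.2970 g VSS per g BOD₅ removed.
Q·(S₀ − S) = 2360 × (1790 − 0.963) × 10⁻³ = 4222 kg/d removed.
P_X = Y_obs · Q(S₀ − S) = 0.2970 × 4222 = 1254 kg VSS/d.

P_X ≈ 1250 kg VSS/d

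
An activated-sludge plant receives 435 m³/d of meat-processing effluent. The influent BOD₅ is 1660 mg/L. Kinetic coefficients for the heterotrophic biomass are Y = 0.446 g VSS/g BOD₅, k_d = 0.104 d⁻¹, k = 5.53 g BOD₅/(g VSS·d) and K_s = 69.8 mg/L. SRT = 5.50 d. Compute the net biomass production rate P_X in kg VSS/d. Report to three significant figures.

From the Monod/SRT balance for a CMAS, S = K_s·(1+k_d θ_c)/[θ_c·(Y k − k_d) − 1] = 69.8 × (1 + 0.104 × 5.50) / [5.50 × (0.446 × 5.53 − 0.104) − 1] = 109.7 / 11.99 = 9.149 mg/L.
The observed yield is Y_obs = Y/(1 + k_d·θ_c) = 0.446 / (1 + 0.104 × 5.50) = 0.446 / 1.572 = 0.2837 g VSS per g BOD₅ removed.
Q·(S₀ − S) = 435 × (1660 − 9.15) × 10⁻³ = 718.1 kg/d removed.
Biomass produced: P_X = Y_obs·Q·ΔS = 0.2837 × 718.1 ≈ 203.7 kg VSS/d.

P_X ≈ 204 kg VSS/d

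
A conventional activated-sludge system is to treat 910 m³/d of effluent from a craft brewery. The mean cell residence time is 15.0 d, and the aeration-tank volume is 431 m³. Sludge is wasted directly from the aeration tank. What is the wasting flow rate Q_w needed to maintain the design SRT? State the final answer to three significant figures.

With mixed-liquor wasting, θ_c = V/Q_w, so Q_w = V/θ_c = 431.0/15.0 = 28.73 m³/d.

Q_w ≈ 28.7 m³/d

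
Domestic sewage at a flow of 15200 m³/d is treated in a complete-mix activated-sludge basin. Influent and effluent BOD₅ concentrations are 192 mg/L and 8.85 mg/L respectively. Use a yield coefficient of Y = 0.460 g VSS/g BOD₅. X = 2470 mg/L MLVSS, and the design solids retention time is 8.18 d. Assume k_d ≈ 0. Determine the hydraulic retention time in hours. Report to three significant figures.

τ ≈ 6.70 h

Biomass mass balance (decay neglected): V·X = Y·Q·(S₀ − S)·θ_c, so V = 0.460 × 15200 × (192 − 8.85) × 8.18 / 2470 = 4241 m³.
τ = V/Q = 4241/15200 = 0.2790 d, or 6.696 h.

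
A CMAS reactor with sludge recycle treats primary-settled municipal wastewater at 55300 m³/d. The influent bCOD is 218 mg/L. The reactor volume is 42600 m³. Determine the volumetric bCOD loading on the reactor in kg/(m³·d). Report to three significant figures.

L_v ≈ 0.283 kg bCOD/(m³·d)

Applied bCOD load per unit volume = Q·S₀/V = (55300 × 218/1000)/42600 = 0.2830 kg bCOD·m⁻³·d⁻¹.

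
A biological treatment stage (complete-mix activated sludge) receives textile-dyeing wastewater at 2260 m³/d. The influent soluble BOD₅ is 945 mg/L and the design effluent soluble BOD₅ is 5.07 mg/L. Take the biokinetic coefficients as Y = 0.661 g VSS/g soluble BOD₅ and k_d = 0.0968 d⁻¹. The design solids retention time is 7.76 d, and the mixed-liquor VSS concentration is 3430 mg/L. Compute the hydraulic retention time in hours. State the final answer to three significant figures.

Steady-state biomass mass balance: V·X·(1 + k_d·θ_c) = Y·Q·(S₀ − S)·θ_c, so V = 0.661 × 2260 × (945 − 5.07) × 7.76 / [3430 × (1 + 0.0968 × 7.76)] = 1.09×10^7 / 6007 = 1814 m³.
τ = V/Q = 1814/2260 = 0.8027 d, or 19.26 h.

τ ≈ 19.3 h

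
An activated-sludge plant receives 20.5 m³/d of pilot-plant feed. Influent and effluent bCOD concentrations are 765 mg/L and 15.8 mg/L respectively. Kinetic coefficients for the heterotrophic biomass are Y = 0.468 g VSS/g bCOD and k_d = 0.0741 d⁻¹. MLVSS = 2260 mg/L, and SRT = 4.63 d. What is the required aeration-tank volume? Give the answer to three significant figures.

From the SRT design equation V = Y Q (S₀−S) θ_c / [X (1 + k_d θ_c)] = 0.468 × 20.5 × (765 − 15.8) × 4.63 / [2260 × (1 + 0.0741 × 4.63)] = 3.33×10^4 / 3035 = 10.96 m³.

V ≈ 11.0 m³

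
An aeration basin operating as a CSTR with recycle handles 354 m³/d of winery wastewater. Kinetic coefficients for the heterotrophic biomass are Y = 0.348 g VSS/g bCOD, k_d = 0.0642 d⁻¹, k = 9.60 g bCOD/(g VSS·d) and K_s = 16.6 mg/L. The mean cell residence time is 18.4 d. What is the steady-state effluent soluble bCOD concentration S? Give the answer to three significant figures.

For a completely mixed reactor with recycle the Lawrence–McCarty relation gives S = K_s·(1 + k_d·θ_c) / [θ_c·(Y·k − k_d) − 1] = 16.6 × (1 + 0.0642 × 18.4) / [18.4 × (0.348 × 9.60 − 0.0642) − 1] = 36.21 / 59.29 = 0.6107 mg/L.

S ≈ 0.611 mg/L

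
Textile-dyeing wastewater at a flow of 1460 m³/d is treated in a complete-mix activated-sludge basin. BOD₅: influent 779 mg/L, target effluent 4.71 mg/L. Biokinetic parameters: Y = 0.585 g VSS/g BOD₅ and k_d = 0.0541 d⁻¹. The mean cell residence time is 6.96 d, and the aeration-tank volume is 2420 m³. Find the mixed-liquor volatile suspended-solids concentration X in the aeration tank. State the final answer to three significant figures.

X ≈ 1380 mg/L

From V·X·(1 + k_d·θ_c) = Y·Q·(S₀ − S)·θ_c: X = 0.585 × 1460 × (779 − 4.71) × 6.96 / [2420 × (1 + 0.0541 × 6.96)] = 1382 mg/L.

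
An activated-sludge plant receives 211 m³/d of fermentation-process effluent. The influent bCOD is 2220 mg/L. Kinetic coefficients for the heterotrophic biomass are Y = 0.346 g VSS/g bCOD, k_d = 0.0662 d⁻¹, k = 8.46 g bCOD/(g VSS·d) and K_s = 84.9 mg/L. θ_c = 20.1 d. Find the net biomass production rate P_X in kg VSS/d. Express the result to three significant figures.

Effluent substrate depends only on kinetics and SRT: S = K_s(1 + k_d θ_c) / [θ_c(Yk − k_d) − 1] = 84.9 × (1 + 0.0662 × 20.1) / [20.1 × (0.346 × 8.46 − 0.0662) − 1] = 197.9 / 56.51 = 3.502 mg/L.
Correct the yield for decay: Y_obs = Y/(1 + k_d θ_c) = 0.346 / (1 + 0.0662 × 20.1) = 0.346 / 2.331 = 0.1485.
Mass of bCOD removed per day: Q(S₀ − S) = 211 × 2216 g/m³ = 467.7 kg/d.
Biomass produced: P_X = Y_obs·Q·ΔS = 0.1485 × 467.7 ≈ 69.43 kg VSS/d.

P_X ≈ 69.4 kg VSS/d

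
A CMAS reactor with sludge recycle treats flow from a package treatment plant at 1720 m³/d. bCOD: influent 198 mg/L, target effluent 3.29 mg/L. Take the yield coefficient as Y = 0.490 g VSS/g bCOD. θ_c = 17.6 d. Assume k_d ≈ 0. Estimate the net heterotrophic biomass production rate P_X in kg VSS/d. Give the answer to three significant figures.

P_X ≈ 164 kg VSS/d

Since k_d ≈ 0, Y_obs = Y = 0.490 g VSS/g bCOD.
ΔS = 198 − 3.29 = 194.7 mg/L, so the substrate removal rate is 1720 × 194.7/1000 = 334.9 kg bCOD/d.
P_X = Y_obs · Q(S₀ − S) = 0.4900 × 334.9 = 164.1 kg VSS/d.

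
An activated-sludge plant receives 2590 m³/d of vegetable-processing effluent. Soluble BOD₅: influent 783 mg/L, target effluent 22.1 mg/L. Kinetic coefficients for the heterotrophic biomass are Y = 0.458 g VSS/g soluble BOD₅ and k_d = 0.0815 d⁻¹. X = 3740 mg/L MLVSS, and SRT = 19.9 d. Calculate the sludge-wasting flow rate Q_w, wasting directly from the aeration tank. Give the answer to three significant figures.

Q_w ≈ 92.0 m³/d

Steady-state biomass mass balance: V·X·(1 + k_d·θ_c) = Y·Q·(S₀ − S)·θ_c, so V = 0.458 × 2590 × (783 − 22.1) × 19.9 / [3740 × (1 + 0.0815 × 19.9)] = 1.8×10^7 / 9806 = 1832 m³.
With mixed-liquor wasting, θ_c = V/Q_w, so Q_w = V/θ_c = 1832/19.9 = 92.05 m³/d.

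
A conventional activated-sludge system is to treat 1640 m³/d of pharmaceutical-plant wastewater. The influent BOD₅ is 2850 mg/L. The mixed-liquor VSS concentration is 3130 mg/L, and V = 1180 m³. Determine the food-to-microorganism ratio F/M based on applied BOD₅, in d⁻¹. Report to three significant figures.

F/M ≈ 1.27 d⁻¹

Food-to-microorganism ratio F/M = Q S₀ / (V X) = 1640 × 2850 / (1180 × 3130) = 1.266 d⁻¹.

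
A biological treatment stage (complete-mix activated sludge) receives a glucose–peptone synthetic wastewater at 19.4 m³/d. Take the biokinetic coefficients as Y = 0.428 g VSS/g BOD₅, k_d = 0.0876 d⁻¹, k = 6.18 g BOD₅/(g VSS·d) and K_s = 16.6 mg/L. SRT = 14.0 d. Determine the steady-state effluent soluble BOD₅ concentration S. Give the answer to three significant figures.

From the Monod/SRT balance for a CMAS, S = K_s·(1+k_d θ_c)/[θ_c·(Y k − k_d) − 1] = 16.6 × (1 + 0.0876 × 14.0) / [14.0 × (0.428 × 6.18 − 0.0876) − 1] = 36.96 / 34.80 = 1.062 mg/L.

S ≈ 1.06 mg/L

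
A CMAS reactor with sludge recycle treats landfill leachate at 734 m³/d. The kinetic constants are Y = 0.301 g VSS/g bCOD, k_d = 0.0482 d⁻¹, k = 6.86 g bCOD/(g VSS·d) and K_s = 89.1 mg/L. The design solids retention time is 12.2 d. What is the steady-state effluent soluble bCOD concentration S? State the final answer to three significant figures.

Effluent substrate depends only on kinetics and SRT: S = K_s(1 + k_d θ_c) / [θ_c(Yk − k_d) − 1] = 89.1 × (1 + 0.0482 × 12.2) / [12.2 × (0.301 × 6.86 − 0.0482) − 1] = 141.5 / 23.60 = 5.995 mg/L.

S ≈ 5.99 mg/L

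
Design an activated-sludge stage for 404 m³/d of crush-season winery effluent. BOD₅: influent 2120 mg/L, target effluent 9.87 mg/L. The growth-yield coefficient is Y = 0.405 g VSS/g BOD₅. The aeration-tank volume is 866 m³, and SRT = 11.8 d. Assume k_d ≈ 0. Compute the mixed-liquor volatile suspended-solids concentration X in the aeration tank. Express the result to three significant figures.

X = Y·Q·ΔS·θ_c / V = 0.405 × 404 × (2120 − 9.87) × 11.8 / 866 = 4704 mg/L.

X ≈ 4700 mg/L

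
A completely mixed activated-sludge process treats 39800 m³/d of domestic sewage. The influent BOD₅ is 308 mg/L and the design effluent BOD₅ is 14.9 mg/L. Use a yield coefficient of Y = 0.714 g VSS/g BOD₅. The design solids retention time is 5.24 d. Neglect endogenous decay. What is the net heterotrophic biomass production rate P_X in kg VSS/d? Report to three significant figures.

With endogenous decay neglected, the observed yield equals the true yield: Y_obs = Y = 0.714 g VSS/g BOD₅.
ΔS = 308 − 14.9 = 293.1 mg/L, so the substrate removal rate is 39800 × 293.1/1000 = 11665 kg BOD₅/d.
Biomass produced: P_X = Y_obs·Q·ΔS = 0.7140 × 11665 ≈ 8329 kg VSS/d.

P_X ≈ 8330 kg VSS/d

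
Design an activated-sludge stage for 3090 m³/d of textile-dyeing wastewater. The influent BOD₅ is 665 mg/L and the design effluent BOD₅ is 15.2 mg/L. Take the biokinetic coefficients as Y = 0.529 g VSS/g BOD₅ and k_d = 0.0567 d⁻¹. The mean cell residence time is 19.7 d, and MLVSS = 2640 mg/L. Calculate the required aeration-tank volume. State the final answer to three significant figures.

From the SRT design equation V = Y Q (S₀−S) θ_c / [X (1 + k_d θ_c)] = 0.529 × 3090 × (665 − 15.2) × 19.7 / [2640 × (1 + 0.0567 × 19.7)] = 2.09×10^7 / 5589 = 3744 m³.

V ≈ 3740 m³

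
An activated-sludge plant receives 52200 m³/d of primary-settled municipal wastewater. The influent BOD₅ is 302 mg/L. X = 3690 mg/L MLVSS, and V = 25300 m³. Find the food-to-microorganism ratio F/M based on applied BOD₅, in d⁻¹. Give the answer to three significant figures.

F/M ≈ 0.169 d⁻¹

Food-to-microorganism ratio F/M = Q S₀ / (V X) = 52200 × 302 / (25300 × 3690) = 0.1689 d⁻¹.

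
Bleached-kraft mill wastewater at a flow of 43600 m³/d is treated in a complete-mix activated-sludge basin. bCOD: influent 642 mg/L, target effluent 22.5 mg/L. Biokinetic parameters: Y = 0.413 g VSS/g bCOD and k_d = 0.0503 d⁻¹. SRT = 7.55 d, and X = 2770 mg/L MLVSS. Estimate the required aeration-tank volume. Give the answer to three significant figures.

V ≈ 22000 m³

Rearranging the biomass balance for a CMAS with decay, V = Y·Q·ΔS·θ_c / [X·(1+k_d θ_c)] = 0.413 × 43600 × (642 − 22.5) × 7.55 / [2770 × (1 + 0.0503 × 7.55)] = 8.42×10^7 / 3822 = 22036 m³.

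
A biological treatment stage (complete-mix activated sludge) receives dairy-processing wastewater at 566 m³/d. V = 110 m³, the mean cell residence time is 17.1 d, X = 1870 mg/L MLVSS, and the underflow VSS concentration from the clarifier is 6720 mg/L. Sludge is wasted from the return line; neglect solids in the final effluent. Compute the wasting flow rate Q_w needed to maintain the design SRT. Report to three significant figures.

θ_c = V·X/(Q_w·X_r) when wasting from the recycle, so Q_w = V·X/(θ_c·X_r) = 110.0 × 1870 / (17.1 × 6720) = 1.790 m³/d.

Q_w ≈ 1.79 m³/d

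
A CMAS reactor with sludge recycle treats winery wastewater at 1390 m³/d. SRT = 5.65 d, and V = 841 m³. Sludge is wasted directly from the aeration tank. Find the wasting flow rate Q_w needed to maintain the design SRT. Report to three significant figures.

With mixed-liquor wasting, θ_c = V/Q_w, so Q_w = V/θ_c = 841.0/5.65 = 148.8 m³/d.

Q_w ≈ 149 m³/d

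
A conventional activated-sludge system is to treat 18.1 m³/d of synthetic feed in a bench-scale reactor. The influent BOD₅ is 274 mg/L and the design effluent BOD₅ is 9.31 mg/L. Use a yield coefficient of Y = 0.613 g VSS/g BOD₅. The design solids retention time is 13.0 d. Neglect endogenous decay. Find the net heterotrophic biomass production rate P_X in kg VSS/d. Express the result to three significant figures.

No decay correction is needed, so Y_obs = Y = 0.613.
Mass of BOD₅ removed per day: Q(S₀ − S) = 18.1 × 264.7 g/m³ = 4.791 kg/d.
Net biomass production P_X = Y_obs × Q·(S₀ − S) = 0.6130 × 4.791 = 2.937 kg VSS/d.

P_X ≈ 2.94 kg VSS/d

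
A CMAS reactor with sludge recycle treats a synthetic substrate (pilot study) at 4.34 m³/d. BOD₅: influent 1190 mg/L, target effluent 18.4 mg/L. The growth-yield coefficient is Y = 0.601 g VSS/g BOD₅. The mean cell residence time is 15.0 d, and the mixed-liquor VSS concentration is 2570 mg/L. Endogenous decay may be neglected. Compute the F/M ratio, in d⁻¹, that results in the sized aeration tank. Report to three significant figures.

F/M ≈ 0.113 d⁻¹

Biomass mass balance (decay neglected): V·X = Y·Q·(S₀ − S)·θ_c, so V = 0.601 × 4.34 × (1190 − 18.4) × 15.0 / 2570 = 17.84 m³.
F/M = Q·S₀ / (V·X) = 4.34 × 1190 / (17.84 × 2570) = 0.1127 g BOD₅·(g VSS·d)⁻¹.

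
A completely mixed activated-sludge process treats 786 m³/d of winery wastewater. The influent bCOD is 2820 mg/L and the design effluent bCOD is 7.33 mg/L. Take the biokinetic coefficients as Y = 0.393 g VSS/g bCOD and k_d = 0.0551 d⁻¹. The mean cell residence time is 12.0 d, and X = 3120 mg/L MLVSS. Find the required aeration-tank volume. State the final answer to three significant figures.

Steady-state biomass mass balance: V·X·(1 + k_d·θ_c) = Y·Q·(S₀ − S)·θ_c, so V = 0.393 × 786 × (2820 − 7.33) × 12.0 / [3120 × (1 + 0.0551 × 12.0)] = 1.04×10^7 / 5183 = 2012 m³.

V ≈ 2010 m³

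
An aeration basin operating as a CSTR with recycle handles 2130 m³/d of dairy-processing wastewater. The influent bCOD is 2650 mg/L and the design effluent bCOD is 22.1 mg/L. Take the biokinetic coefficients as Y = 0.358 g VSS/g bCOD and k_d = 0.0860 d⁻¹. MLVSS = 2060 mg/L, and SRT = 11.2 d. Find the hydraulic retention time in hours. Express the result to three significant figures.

τ ≈ 62.5 h

From the SRT design equation V = Y Q (S₀−S) θ_c / [X (1 + k_d θ_c)] = 0.358 × 2130 × (2650 − 22.1) × 11.2 / [2060 × (1 + 0.0860 × 11.2)] = 2.24×10^7 / 4044 = 5550 m³.
Hydraulic retention time τ = V/Q = 5550 / 2130 = 2.605 d = 62.53 h.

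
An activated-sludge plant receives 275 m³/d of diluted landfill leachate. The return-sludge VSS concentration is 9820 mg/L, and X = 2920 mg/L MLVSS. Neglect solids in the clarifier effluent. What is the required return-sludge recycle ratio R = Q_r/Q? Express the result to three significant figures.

R ≈ 0.423

R = Q_r/Q = X/(X_r − X) = 2920 / (9820 − 2920) = 0.4232.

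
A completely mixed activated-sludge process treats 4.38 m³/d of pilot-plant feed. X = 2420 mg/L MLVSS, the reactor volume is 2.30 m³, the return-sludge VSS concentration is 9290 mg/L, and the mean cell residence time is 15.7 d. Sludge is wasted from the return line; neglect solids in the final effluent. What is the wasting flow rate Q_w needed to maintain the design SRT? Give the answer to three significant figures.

Q_w ≈ 0.0382 m³/d

θ_c = V·X/(Q_w·X_r) when wasting from the recycle, so Q_w = V·X/(θ_c·X_r) = 2.300 × 2420 / (15.7 × 9290) = 0.03816 m³/d.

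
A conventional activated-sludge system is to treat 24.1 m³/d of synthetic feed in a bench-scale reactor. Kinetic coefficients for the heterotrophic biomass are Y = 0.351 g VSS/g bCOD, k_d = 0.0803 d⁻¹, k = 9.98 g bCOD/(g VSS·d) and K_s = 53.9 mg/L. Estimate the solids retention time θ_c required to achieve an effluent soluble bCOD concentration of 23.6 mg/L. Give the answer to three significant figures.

θ_c ≈ 1.01 d

From 1/θ_c = Y·k·S/(K_s + S) − k_d: Y·k·S/(K_s+S) = 0.351 × 9.98 × 23.6 / (53.9 + 23.6) = 1.067 d⁻¹.
θ_c = 1/(μ − k_d) = 1/(1.067 − 0.0803) = 1/0.9864 = 1.014 d.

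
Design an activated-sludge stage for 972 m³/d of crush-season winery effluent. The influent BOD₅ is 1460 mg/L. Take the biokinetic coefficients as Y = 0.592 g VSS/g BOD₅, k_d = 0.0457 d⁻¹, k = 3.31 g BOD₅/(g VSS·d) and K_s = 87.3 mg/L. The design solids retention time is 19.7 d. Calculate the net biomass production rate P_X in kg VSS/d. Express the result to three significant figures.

P_X ≈ 441 kg VSS/d

From the Monod/SRT balance for a CMAS, S = K_s·(1+k_d θ_c)/[θ_c·(Y k − k_d) − 1] = 87.3 × (1 + 0.0457 × 19.7) / [19.7 × (0.592 × 3.31 − 0.0457) − 1] = 165.9 / 36.70 = 4.520 mg/L.
Observed yield with endogenous decay: Y_obs = Y / (1 + k_d·θ_c) = 0.592 / (1 + 0.0457 × 19.7) = 0.592 / 1.900 = 0.3115 g VSS/g BOD₅.
Q·(S₀ − S) = 972 × (1460 − 4.52) × 10⁻³ = 1415 kg/d removed.
Biomass produced: P_X = Y_obs·Q·ΔS = 0.3115 × 1415 ≈ 440.7 kg VSS/d.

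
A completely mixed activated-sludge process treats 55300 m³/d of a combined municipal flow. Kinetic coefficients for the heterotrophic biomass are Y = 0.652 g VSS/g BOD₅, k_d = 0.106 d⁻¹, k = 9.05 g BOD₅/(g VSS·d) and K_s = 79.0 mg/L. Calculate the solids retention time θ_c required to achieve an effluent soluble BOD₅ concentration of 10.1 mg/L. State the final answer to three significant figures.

θ_c ≈ 1.78 d

From 1/θ_c = Y·k·S/(K_s + S) − k_d: Y·k·S/(K_s+S) = 0.652 × 9.05 × 10.1 / (79.0 + 10.1) = 0.6689 d⁻¹.
θ_c = 1/(μ − k_d) = 1/(0.6689 − 0.106) = 1/0.5629 = 1.777 d.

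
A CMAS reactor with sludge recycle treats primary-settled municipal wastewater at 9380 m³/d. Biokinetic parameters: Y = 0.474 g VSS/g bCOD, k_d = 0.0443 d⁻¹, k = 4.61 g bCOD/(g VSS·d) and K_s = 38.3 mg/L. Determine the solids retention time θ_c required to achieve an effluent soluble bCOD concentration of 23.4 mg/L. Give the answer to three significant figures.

Specific growth rate at S = 23.4 mg/L: μ = YkS/(K_s+S) = 0.474·4.61·23.4/(38.3+23.4) = 0.8287 d⁻¹.
1/θ_c = 0.8287 − 0.0443 = 0.7844 d⁻¹, so θ_c = 1.275 d.

θ_c ≈ 1.27 d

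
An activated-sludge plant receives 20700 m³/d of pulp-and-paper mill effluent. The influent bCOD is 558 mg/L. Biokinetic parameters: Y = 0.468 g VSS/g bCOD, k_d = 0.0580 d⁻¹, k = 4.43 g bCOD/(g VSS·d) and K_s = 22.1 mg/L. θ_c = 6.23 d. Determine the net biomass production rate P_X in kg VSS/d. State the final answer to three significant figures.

P_X ≈ 3950 kg VSS/d

From the Monod/SRT balance for a CMAS, S = K_s·(1+k_d θ_c)/[θ_c·(Y k − k_d) − 1] = 22.1 × (1 + 0.0580 × 6.23) / [6.23 × (0.468 × 4.43 − 0.0580) − 1] = 30.09 / 11.55 = 2.604 mg/L.
Observed yield with endogenous decay: Y_obs = Y / (1 + k_d·θ_c) = 0.468 / (1 + 0.0580 × 6.23) = 0.468 / 1.361 = 0.3438 g VSS/g bCOD.
Mass of bCOD removed per day: Q(S₀ − S) = 20700 × 555.4 g/m³ = 11497 kg/d.
Net biomass production P_X = Y_obs × Q·(S₀ − S) = 0.3438 × 11497 = 3952 kg VSS/d.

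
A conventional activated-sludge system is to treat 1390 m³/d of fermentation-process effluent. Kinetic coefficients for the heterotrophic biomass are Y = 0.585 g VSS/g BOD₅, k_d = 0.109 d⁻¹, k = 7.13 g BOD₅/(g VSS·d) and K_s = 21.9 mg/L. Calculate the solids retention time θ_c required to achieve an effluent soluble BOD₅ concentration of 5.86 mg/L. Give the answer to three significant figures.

Specific growth rate at S = 5.86 mg/L: μ = YkS/(K_s+S) = 0.585·7.13·5.86/(21.9+5.86) = 0.8805 d⁻¹.
1/θ_c = 0.8805 − 0.109 = 0.7715 d⁻¹, so θ_c = 1.296 d.

θ_c ≈ 1.30 d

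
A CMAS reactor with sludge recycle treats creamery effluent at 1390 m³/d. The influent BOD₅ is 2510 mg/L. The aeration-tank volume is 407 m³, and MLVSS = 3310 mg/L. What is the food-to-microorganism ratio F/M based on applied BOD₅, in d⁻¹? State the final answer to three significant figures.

F/M = applied load / biomass = Q·S₀/(V·X) = 1390 × 2510 / (407.0 × 3310) = 2.590 d⁻¹.

F/M ≈ 2.59 d⁻¹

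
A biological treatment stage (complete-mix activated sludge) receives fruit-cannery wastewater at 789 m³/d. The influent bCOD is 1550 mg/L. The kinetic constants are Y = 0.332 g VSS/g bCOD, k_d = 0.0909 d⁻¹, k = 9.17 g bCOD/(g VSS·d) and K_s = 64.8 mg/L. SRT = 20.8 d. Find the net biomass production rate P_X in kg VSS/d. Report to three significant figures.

For a completely mixed reactor with recycle the Lawrence–McCarty relation gives S = K_s·(1 + k_d·θ_c) / [θ_c·(Y·k − k_d) − 1] = 64.8 × (1 + 0.0909 × 20.8) / [20.8 × (0.332 × 9.17 − 0.0909) − 1] = 187.3 / 60.43 = 3.100 mg/L.
Correct the yield for decay: Y_obs = Y/(1 + k_d θ_c) = 0.332 / (1 + 0.0909 × 20.8) = 0.332 / 2.891 = 0.1149.
Mass of bCOD removed per day: Q(S₀ − S) = 789 × 1547 g/m³ = 1221 kg/d.
P_X = Y_obs · Q(S₀ − S) = 0.1149 × 1221 = 140.2 kg VSS/d.

P_X ≈ 140 kg VSS/d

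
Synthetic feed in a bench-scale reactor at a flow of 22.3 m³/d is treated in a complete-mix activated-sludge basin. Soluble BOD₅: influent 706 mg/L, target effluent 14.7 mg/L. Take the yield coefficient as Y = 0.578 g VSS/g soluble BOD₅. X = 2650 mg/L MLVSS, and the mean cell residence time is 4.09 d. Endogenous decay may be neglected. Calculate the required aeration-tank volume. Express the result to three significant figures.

With k_d = 0 the design equation reduces to V = Y Q (S₀−S) θ_c / X = 0.578 × 22.3 × (706 − 14.7) × 4.09 / 2650 = 13.75 m³.

V ≈ 13.8 m³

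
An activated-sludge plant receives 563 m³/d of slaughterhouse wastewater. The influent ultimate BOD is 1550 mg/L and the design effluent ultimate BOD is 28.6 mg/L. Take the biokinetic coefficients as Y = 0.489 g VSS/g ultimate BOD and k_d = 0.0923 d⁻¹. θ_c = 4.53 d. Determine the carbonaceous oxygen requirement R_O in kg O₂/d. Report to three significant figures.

Observed yield with endogenous decay: Y_obs = Y / (1 + k_d·θ_c) = 0.489 / (1 + 0.0923 × 4.53) = 0.489 / 1.418 = 0.3448 g VSS/g ultimate BOD.
Substrate removed = Q·(S₀ − S) = 563 m³/d × (1550 − 28.6) g/m³ = 8.57×10^5 g/d = 856.5 kg/d.
Net sludge production P_X = 0.3448 × 856.5 = 295.4 kg VSS/d.
Carbonaceous O₂ demand = substrate oxidised − cell-mass equivalent = 856.5 − 1.42 × 295.4 = 437.1 kg O₂/d.

R_O ≈ 437 kg O₂/d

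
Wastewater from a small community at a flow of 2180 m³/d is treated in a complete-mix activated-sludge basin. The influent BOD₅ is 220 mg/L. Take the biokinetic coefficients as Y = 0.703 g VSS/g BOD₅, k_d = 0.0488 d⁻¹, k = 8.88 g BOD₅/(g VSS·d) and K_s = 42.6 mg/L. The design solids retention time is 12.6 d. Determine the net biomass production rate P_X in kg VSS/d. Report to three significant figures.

From the Monod/SRT balance for a CMAS, S = K_s·(1+k_d θ_c)/[θ_c·(Y k − k_d) − 1] = 42.6 × (1 + 0.0488 × 12.6) / [12.6 × (0.703 × 8.88 − 0.0488) − 1] = 68.79 / 77.04 = 0.8929 mg/L.
Correct the yield for decay: Y_obs = Y/(1 + k_d θ_c) = 0.703 / (1 + 0.0488 × 12.6) = 0.703 / 1.615 = 0.4353.
ΔS = 220 − 0.893 = 219.1 mg/L, so the substrate removal rate is 2180 × 219.1/1000 = 477.7 kg BOD₅/d.
Net biomass production P_X = Y_obs × Q·(S₀ − S) = 0.4353 × 477.7 = 207.9 kg VSS/d.

P_X ≈ 208 kg VSS/d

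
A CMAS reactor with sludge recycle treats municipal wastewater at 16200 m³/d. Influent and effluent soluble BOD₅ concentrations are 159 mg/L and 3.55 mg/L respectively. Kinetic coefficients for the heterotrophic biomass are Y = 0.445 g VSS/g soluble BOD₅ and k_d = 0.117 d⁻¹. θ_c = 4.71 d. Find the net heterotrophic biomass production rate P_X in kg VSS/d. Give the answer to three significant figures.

P_X ≈ 722 kg VSS/d

Observed yield with endogenous decay: Y_obs = Y / (1 + k_d·θ_c) = 0.445 / (1 + 0.117 × 4.71) = 0.445 / 1.551 = 0.2869 g VSS/g soluble BOD₅.
Mass of soluble BOD₅ removed per day: Q(S₀ − S) = 16200 × 155.4 g/m³ = 2518 kg/d.
P_X = Y_obs · Q(S₀ − S) = 0.2869 × 2518 = 722.5 kg VSS/d.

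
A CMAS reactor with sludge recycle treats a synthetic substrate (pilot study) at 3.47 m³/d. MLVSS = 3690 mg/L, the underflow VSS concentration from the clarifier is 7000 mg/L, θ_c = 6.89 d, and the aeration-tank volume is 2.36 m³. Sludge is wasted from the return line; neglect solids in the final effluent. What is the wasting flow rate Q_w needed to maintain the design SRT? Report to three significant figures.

Q_w ≈ 0.181 m³/d

Q_w = (V·X)/(θ_c X_r) = 2.360 × 3690 / (6.89 × 7000) = 0.1806 m³/d.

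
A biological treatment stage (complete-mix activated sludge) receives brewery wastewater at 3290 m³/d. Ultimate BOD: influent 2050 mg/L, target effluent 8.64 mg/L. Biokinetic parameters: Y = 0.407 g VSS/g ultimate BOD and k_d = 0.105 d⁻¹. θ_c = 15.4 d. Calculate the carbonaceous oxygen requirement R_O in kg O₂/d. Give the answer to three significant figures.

R_O ≈ 5230 kg O₂/d

Y_obs = Y / (1 + k_d θ_c) = 0.407 / (1 + 0.105 × 15.4) = 0.407 / 2.617 = 0.1555.
ΔS = 2050 − 8.64 = 2041 mg/L, so the substrate removal rate is 3290 × 2041/1000 = 6716 kg ultimate BOD/d.
Net sludge production P_X = 0.1555 × 6716 = 1044 kg VSS/d.
Carbonaceous O₂ demand = substrate oxidised − cell-mass equivalent = 6716 − 1.42 × 1044 = 5233 kg O₂/d.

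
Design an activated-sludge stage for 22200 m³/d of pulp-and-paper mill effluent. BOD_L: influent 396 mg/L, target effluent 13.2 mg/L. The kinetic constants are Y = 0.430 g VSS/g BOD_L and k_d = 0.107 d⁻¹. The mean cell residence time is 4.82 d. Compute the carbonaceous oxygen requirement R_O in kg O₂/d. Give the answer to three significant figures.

The observed yield is Y_obs = Y/(1 + k_d·θ_c) = 0.430 / (1 + 0.107 × 4.82) = 0.430 / 1.516 = 0.2837 g VSS per g BOD_L removed.
Q·(S₀ − S) = 22200 × (396 − 13.2) × 10⁻³ = 8498 kg/d removed.
Biomass synthesised: P_X = Y_obs × 8498 = 2411 kg VSS/d.
R_O = Q·(S₀ − S) − 1.42·P_X = 8498 − 1.42 × 2411 = 5075 kg O₂/d.

R_O ≈ 5070 kg O₂/d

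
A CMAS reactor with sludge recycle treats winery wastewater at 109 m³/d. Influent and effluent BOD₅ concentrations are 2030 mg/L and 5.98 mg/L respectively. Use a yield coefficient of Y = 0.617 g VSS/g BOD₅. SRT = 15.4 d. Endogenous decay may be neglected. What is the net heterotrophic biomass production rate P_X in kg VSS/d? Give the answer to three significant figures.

Since k_d ≈ 0, Y_obs = Y = 0.617 g VSS/g BOD₅.
Substrate removed = Q·(S₀ − S) = 109 m³/d × (2030 − 5.98) g/m³ = 2.21×10^5 g/d = 220.6 kg/d.
So the net sludge growth is P_X = 0.6170 × 220.6 = 136.1 kg VSS/d.

P_X ≈ 136 kg VSS/d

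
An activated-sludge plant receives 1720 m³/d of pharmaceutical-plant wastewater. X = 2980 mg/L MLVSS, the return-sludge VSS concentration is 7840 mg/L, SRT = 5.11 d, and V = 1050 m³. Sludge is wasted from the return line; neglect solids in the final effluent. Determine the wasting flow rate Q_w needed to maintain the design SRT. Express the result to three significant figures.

Wasting from the return line (neglecting effluent solids): Q_w = V·X / (θ_c·X_r) = 1050 × 2980 / (5.11 × 7840) = 78.10 m³/d.

Q_w ≈ 78.1 m³/d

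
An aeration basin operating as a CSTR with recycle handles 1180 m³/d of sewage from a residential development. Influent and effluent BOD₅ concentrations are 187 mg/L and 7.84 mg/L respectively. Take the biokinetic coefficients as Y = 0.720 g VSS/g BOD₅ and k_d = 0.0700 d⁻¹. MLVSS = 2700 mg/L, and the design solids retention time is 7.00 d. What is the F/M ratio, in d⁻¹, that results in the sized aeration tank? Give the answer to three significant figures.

Rearranging the biomass balance for a CMAS with decay, V = Y·Q·ΔS·θ_c / [X·(1+k_d θ_c)] = 0.720 × 1180 × (187 − 7.84) × 7.00 / [2700 × (1 + 0.0700 × 7.00)] = 1.07×10^6 / 4023 = 264.9 m³.
Food-to-microorganism ratio F/M = Q S₀ / (V X) = 1180 × 187 / (264.9 × 2700) = 0.3086 d⁻¹.

F/M ≈ 0.309 d⁻¹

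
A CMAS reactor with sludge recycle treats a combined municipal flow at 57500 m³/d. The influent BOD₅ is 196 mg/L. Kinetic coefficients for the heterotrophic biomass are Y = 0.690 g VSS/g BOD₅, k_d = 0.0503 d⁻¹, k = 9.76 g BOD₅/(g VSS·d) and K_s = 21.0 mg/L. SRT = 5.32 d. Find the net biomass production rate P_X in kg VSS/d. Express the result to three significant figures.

P_X ≈ 6110 kg VSS/d

From the Monod/SRT balance for a CMAS, S = K_s·(1+k_d θ_c)/[θ_c·(Y k − k_d) − 1] = 21.0 × (1 + 0.0503 × 5.32) / [5.32 × (0.690 × 9.76 − 0.0503) − 1] = 26.62 / 34.56 = 0.7703 mg/L.
The observed yield is Y_obs = Y/(1 + k_d·θ_c) = 0.690 / (1 + 0.0503 × 5.32) = 0.690 / 1.268 = 0.5443 g VSS per g BOD₅ removed.
Substrate removed = Q·(S₀ − S) = 57500 m³/d × (196 − 0.770) g/m³ = 1.12×10^7 g/d = 11226 kg/d.
Net biomass production P_X = Y_obs × Q·(S₀ − S) = 0.5443 × 11226 = 6111 kg VSS/d.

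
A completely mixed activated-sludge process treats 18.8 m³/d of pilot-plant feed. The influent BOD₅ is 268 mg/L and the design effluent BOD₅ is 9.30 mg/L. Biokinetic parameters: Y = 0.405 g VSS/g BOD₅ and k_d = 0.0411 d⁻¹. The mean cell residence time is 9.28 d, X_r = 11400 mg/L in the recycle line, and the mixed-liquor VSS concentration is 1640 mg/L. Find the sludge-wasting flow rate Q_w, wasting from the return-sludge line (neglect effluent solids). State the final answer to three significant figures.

Q_w ≈ 0.125 m³/d

Steady-state biomass mass balance: V·X·(1 + k_d·θ_c) = Y·Q·(S₀ − S)·θ_c, so V = 0.405 × 18.8 × (268 − 9.30) × 9.28 / [1640 × (1 + 0.0411 × 9.28)] = 1.83×10^4 / 2266 = 8.068 m³.
Wasting from the return line (neglecting effluent solids): Q_w = V·X / (θ_c·X_r) = 8.068 × 1640 / (9.28 × 11400) = 0.1251 m³/d.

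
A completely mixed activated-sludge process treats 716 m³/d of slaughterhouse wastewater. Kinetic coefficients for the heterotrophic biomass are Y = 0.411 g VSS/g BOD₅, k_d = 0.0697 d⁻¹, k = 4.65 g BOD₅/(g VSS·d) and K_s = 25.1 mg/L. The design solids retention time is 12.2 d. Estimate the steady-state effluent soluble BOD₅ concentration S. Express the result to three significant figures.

S ≈ 2.16 mg/L

From the Monod/SRT balance for a CMAS, S = K_s·(1+k_d θ_c)/[θ_c·(Y k − k_d) − 1] = 25.1 × (1 + 0.0697 × 12.2) / [12.2 × (0.411 × 4.65 − 0.0697) − 1] = 46.44 / 21.47 = 2.164 mg/L.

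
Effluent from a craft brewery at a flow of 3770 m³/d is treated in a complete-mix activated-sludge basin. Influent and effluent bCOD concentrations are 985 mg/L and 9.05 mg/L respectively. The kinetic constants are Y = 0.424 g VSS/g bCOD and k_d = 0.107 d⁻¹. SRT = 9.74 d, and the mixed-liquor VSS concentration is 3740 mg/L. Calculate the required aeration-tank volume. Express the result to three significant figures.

Steady-state biomass mass balance: V·X·(1 + k_d·θ_c) = Y·Q·(S₀ − S)·θ_c, so V = 0.424 × 3770 × (985 − 9.05) × 9.74 / [3740 × (1 + 0.107 × 9.74)] = 1.52×10^7 / 7638 = 1989 m³.

V ≈ 1990 m³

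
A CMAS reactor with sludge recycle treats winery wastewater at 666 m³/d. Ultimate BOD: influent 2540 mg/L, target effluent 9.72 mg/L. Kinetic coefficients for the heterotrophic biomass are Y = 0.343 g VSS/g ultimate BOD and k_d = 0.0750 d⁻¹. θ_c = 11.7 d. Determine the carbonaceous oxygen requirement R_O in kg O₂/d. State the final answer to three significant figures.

R_O ≈ 1250 kg O₂/d

The observed yield is Y_obs = Y/(1 + k_d·θ_c) = 0.343 / (1 + 0.0750 × 11.7) = 0.343 / 1.877 = 0.1827 g VSS per g ultimate BOD removed.
Substrate removed = Q·(S₀ − S) = 666 m³/d × (2540 − 9.72) g/m³ = 1.69×10^6 g/d = 1685 kg/d.
P_X = Y_obs·Q·(S₀ − S) = 0.1827 × 1685 = 307.9 kg VSS/d.
Carbonaceous O₂ demand = substrate oxidised − cell-mass equivalent = 1685 − 1.42 × 307.9 = 1248 kg O₂/d.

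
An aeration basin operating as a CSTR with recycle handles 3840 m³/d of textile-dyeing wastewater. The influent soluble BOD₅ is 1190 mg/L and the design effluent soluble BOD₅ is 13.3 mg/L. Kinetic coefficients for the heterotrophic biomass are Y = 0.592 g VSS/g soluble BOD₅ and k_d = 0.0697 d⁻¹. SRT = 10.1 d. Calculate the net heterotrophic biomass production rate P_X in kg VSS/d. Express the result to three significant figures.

P_X ≈ 1570 kg VSS/d

Y_obs = Y / (1 + k_d θ_c) = 0.592 / (1 + 0.0697 × 10.1) = 0.592 / 1.704 = 0.3474.
ΔS = 1190 − 13.3 = 1177 mg/L, so the substrate removal rate is 3840 × 1177/1000 = 4519 kg soluble BOD₅/d.
P_X = Y_obs · Q(S₀ − S) = 0.3474 × 4519 = 1570 kg VSS/d.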